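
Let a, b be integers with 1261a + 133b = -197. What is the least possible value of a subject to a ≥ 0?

gcd(1261, 133):
  1261 = 9*133 + 64
  133 = 2*64 + 5
  64 = 12*5 + 4
  5 = 1*4 + 1
  4 = 4*1
so gcd(1261, 133) = 1.
1 divides -197, so solutions exist.
Back-substitute for Bézout coefficients:
  1 = 5 - 1*4
  ... = 1261*(-27) + 133*(256)
Scale by -197/1 = -197: (a₀, b₀) = (5319, -50432).
General solution: a = 5319 + 133t, b = -50432 - 1261t for integer t.
a ≥ 0: smallest is 5319 mod 133 = 132 (at t = -39), with b = -1253.

132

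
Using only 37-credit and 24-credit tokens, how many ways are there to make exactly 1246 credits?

Need nonnegative integers with 37j + 24k = 1246.
gcd(37, 24) = 1, and 37·(-11) + 24·(17) = 1.
So (j₀, k₀) = (-13706, 21182); general j = -13706 + 24t, k = 21182 - 37t.
j ≥ 0 ⇒ t ≥ 572; k ≥ 0 ⇒ t ≤ 572. That's 1 value of t.

1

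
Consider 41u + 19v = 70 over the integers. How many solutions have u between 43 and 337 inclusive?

15

gcd(41, 19):
  41 = 2·19 + 3
  19 = 6·3 + 1
  3 = 3·1
so gcd(41, 19) = 1.
Back-substitute for Bézout coefficients:
  1 = 19 - 6·3
  ... = 41·(-6) + 19·(13)
Scale by 70: particular solution (-420, 910); reduce u mod 19: (17, -33).
General solution: u = 17 + 19t, v = -33 - 41t for integer t.
43 ≤ 17 + 19t ≤ 337 gives t ∈ [2, 16], which is 15 values.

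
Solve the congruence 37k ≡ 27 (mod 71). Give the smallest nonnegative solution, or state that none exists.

gcd(71, 37) = 1.
1 divides 27, so solutions exist.
By Bézout, 37×(-23) + 71×(12) = 1.
So 37×(-23) ≡ 1 (mod 71); multiply by 27: k ≡ -621 (mod 71).
Smallest nonnegative: k = -621 mod 71 = 18.

18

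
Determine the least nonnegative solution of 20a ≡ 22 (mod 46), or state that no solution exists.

gcd(46, 20) = 2.
2 divides 22, so solutions exist.
By Bézout, 20×(7) + 46×(-3) = 2.
So 20×(7) ≡ 2 (mod 46); multiply by 11: a ≡ 77 (mod 23).
Smallest nonnegative: a = 77 mod 23 = 8.

8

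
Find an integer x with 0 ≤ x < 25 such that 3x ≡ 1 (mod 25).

gcd(25, 3):
  25 = 8*3 + 1
  3 = 3*1
so gcd(25, 3) = 1.
Back-substitute for Bézout coefficients:
  1 = 25 - 8*3
  ... = 3*(-8) + 25*(1)
So 3*-8 ≡ 1 (mod 25), and -8 mod 25 = 17.

17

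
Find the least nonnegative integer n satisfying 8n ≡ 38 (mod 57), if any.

19

gcd(57, 8) = 1  (57 = 7*8 + 1, 8 = 8*1).
1 divides 38, so solutions exist.
Back-substituting, 8*(-7) + 57*(1) = 1.
So 8*(-7) ≡ 1 (mod 57); multiply by 38: n ≡ -266 (mod 57).
Smallest nonnegative: n = -266 mod 57 = 19.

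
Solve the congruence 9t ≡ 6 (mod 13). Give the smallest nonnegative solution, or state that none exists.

5

gcd(13, 9) = 1  (13 = 1*9 + 4, 9 = 2*4 + 1, 4 = 4*1).
1 divides 6, so solutions exist.
Back-substituting, 9*(3) + 13*(-2) = 1.
So 9*(3) ≡ 1 (mod 13); multiply by 6: t ≡ 18 (mod 13).
Smallest nonnegative: t = 18 mod 13 = 5.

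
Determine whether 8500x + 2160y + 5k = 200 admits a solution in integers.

yes

gcd(8500, 2160) = 20  (8500 = 3*2160 + 2020, 2160 = 1*2020 + 140, 2020 = 14*140 + 60, 140 = 2*60 + 20, 60 = 3*20).
gcd(20, 5) = 5.
5 divides 200, so integer solutions exist.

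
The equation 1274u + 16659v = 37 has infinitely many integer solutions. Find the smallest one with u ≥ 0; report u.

gcd(16659, 1274) = 1  (16659 = 13·1274 + 97, 1274 = 13·97 + 13, 97 = 7·13 + 6, 13 = 2·6 + 1, 6 = 6·1).
1 divides 37, so solutions exist.
Back-substituting, 1274·(2576) + 16659·(-197) = 1.
Scale by 37/1 = 37: (u₀, v₀) = (95312, -7289).
General solution: u = 95312 + 16659t, v = -7289 - 1274t for integer t.
u ≥ 0: smallest is 95312 mod 16659 = 12017 (at t = -5), with v = -919.

12017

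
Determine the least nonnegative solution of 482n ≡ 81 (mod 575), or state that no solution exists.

gcd(575, 482) = 1.
1 divides 81, so solutions exist.
By Bézout, 482·(68) + 575·(-57) = 1.
So 482·(68) ≡ 1 (mod 575); multiply by 81: n ≡ 5508 (mod 575).
Smallest nonnegative: n = 5508 mod 575 = 333.

333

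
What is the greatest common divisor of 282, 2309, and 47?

1

gcd(2309, 282) = 1  (2309 = 8*282 + 53, 282 = 5*53 + 17, 53 = 3*17 + 2, 17 = 8*2 + 1, 2 = 2*1).
gcd(1, 47) = 1.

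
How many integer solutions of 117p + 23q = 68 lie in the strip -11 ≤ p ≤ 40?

2

gcd(117, 23) = 1  (117 = 5×23 + 2, 23 = 11×2 + 1, 2 = 2×1).
Back-substituting, 117×(-11) + 23×(56) = 1.
Scale by 68: particular solution (-748, 3808); reduce p mod 23: (11, -53).
General solution: p = 11 + 23t, q = -53 - 117t for integer t.
-11 ≤ 11 + 23t ≤ 40 gives t ∈ [0, 1], which is 2 values.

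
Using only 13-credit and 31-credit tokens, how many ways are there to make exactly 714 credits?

Need nonnegative integers with 13j + 31k = 714.
gcd(13, 31) = 1, and 13·(12) + 31·(-5) = 1.
So (j₀, k₀) = (8568, -3570); general j = 8568 + 31t, k = -3570 - 13t.
j ≥ 0 ⇒ t ≥ -276; k ≥ 0 ⇒ t ≤ -275. That's 2 values of t.

2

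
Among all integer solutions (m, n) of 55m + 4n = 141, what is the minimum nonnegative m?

gcd(55, 4):
  55 = 13·4 + 3
  4 = 1·3 + 1
  3 = 3·1
so gcd(55, 4) = 1.
1 divides 141, so solutions exist.
Back-substitute for Bézout coefficients:
  1 = 4 - 1·3
  ... = 55·(-1) + 4·(14)
Scale by 141/1 = 141: (m₀, n₀) = (-141, 1974).
General solution: m = -141 + 4t, n = 1974 - 55t for integer t.
m ≥ 0: smallest is -141 mod 4 = 3 (at t = 36), with n = -6.

3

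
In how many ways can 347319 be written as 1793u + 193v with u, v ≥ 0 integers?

1

gcd(1793, 193):
  1793 = 9*193 + 56
  193 = 3*56 + 25
  56 = 2*25 + 6
  25 = 4*6 + 1
  6 = 6*1
so gcd(1793, 193) = 1.
Back-substitute for Bézout coefficients:
  1 = 25 - 4*6
  ... = 1793*(-31) + 193*(288)
Scale by 347319: one solution is (-10766889, 100027872). Reduce u mod 193: (2, 1781).
General: u = 2 + 193t, v = 1781 - 1793t.
u ≥ 0 ⇒ t ≥ 0; v ≥ 0 ⇒ t ≤ 0. So t ∈ [0, 0]: 1 solution.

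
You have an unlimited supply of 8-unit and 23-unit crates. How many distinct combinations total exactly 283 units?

Need nonnegative integers with 8j + 23k = 283.
gcd(8, 23) = 1, and 8·(3) + 23·(-1) = 1.
So (j₀, k₀) = (849, -283); general j = 849 + 23t, k = -283 - 8t.
j ≥ 0 ⇒ t ≥ -36; k ≥ 0 ⇒ t ≤ -36. That's 1 value of t.

1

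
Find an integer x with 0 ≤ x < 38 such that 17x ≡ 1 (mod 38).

gcd(38, 17) = 1.
By Bézout, 17×(9) + 38×(-4) = 1.
So 17×9 ≡ 1 (mod 38), and 9 mod 38 = 9.

9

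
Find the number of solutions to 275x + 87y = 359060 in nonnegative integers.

gcd(275, 87):
  275 = 3*87 + 14
  87 = 6*14 + 3
  14 = 4*3 + 2
  3 = 1*2 + 1
  2 = 2*1
so gcd(275, 87) = 1.
Back-substitute for Bézout coefficients:
  1 = 3 - 1*2
  ... = 275*(-31) + 87*(98)
Scale by 359060: one solution is (-11130860, 35187880). Reduce x mod 87: (7, 4105).
General: x = 7 + 87t, y = 4105 - 275t.
x ≥ 0 ⇒ t ≥ 0; y ≥ 0 ⇒ t ≤ 14. So t ∈ [0, 14]: 15 solutions.

15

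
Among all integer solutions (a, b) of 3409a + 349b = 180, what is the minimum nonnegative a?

gcd(3409, 349):
  3409 = 9*349 + 268
  349 = 1*268 + 81
  268 = 3*81 + 25
  81 = 3*25 + 6
  25 = 4*6 + 1
  6 = 6*1
so gcd(3409, 349) = 1.
1 divides 180, so solutions exist.
Back-substitute for Bézout coefficients:
  1 = 25 - 4*6
  ... = 3409*(56) + 349*(-547)
Scale by 180/1 = 180: (a₀, b₀) = (10080, -98460).
General solution: a = 10080 + 349t, b = -98460 - 3409t for integer t.
a ≥ 0: smallest is 10080 mod 349 = 308 (at t = -28), with b = -3008.

308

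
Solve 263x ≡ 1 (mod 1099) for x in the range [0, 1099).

gcd(1099, 263) = 1  (1099 = 4×263 + 47, 263 = 5×47 + 28, 47 = 1×28 + 19, 28 = 1×19 + 9, 19 = 2×9 + 1, 9 = 9×1).
Back-substituting, 263×(-117) + 1099×(28) = 1.
So 263×-117 ≡ 1 (mod 1099), and -117 mod 1099 = 982.

982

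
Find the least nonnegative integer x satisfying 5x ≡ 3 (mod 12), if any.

gcd(12, 5) = 1.
1 divides 3, so solutions exist.
By Bézout, 5*(5) + 12*(-2) = 1.
So 5*(5) ≡ 1 (mod 12); multiply by 3: x ≡ 15 (mod 12).
Smallest nonnegative: x = 15 mod 12 = 3.

3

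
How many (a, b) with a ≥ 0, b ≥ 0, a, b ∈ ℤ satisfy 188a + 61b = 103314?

gcd(188, 61) = 1  (188 = 3*61 + 5, 61 = 12*5 + 1, 5 = 5*1).
Back-substituting, 188*(-12) + 61*(37) = 1.
Scale by 103314: one solution is (-1239768, 3822618). Reduce a mod 61: (57, 1518).
General: a = 57 + 61t, b = 1518 - 188t.
a ≥ 0 ⇒ t ≥ 0; b ≥ 0 ⇒ t ≤ 8. So t ∈ [0, 8]: 9 solutions.

9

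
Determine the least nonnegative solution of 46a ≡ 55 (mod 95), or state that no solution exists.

90

gcd(95, 46) = 1.
1 divides 55, so solutions exist.
By Bézout, 46*(31) + 95*(-15) = 1.
So 46*(31) ≡ 1 (mod 95); multiply by 55: a ≡ 1705 (mod 95).
Smallest nonnegative: a = 1705 mod 95 = 90.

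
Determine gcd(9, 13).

gcd(13, 9) = 1  (13 = 1·9 + 4, 9 = 2·4 + 1, 4 = 4·1).

1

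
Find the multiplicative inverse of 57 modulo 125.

68

gcd(125, 57) = 1.
By Bézout, 57×(-57) + 125×(26) = 1.
So 57×-57 ≡ 1 (mod 125), and -57 mod 125 = 68.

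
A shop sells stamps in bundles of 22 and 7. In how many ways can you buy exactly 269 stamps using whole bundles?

2

Need nonnegative integers with 22j + 7k = 269.
gcd(22, 7) = 1, and 22·(1) + 7·(-3) = 1.
So (j₀, k₀) = (269, -807); general j = 269 + 7t, k = -807 - 22t.
j ≥ 0 ⇒ t ≥ -38; k ≥ 0 ⇒ t ≤ -37. That's 2 values of t.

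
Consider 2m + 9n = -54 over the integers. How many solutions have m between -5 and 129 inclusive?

gcd(9, 2):
  9 = 4*2 + 1
  2 = 2*1
so gcd(9, 2) = 1.
Back-substitute for Bézout coefficients:
  1 = 9 - 4*2
  ... = 2*(-4) + 9*(1)
Scale by -54: particular solution (216, -54); reduce m mod 9: (0, -6).
General solution: m = 0 + 9t, n = -6 - 2t for integer t.
-5 ≤ 0 + 9t ≤ 129 gives t ∈ [0, 14], which is 15 values.

15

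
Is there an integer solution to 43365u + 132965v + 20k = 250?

gcd(132965, 43365):
  132965 = 3*43365 + 2870
  43365 = 15*2870 + 315
  2870 = 9*315 + 35
  315 = 9*35
so gcd(132965, 43365) = 35.
gcd(35, 20) = 5.
5 divides 250, so integer solutions exist.

yes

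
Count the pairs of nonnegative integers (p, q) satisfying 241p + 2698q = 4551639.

7

gcd(2698, 241):
  2698 = 11*241 + 47
  241 = 5*47 + 6
  47 = 7*6 + 5
  6 = 1*5 + 1
  5 = 5*1
so gcd(2698, 241) = 1.
Back-substitute for Bézout coefficients:
  1 = 6 - 1*5
  ... = 241*(459) + 2698*(-41)
Scale by 4551639: one solution is (2089202301, -186617199). Reduce p mod 2698: (605, 1633).
General: p = 605 + 2698t, q = 1633 - 241t.
p ≥ 0 ⇒ t ≥ 0; q ≥ 0 ⇒ t ≤ 6. So t ∈ [0, 6]: 7 solutions.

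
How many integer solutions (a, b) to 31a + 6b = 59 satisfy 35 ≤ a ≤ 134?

gcd(31, 6) = 1.
By Bézout, 31·(1) + 6·(-5) = 1.
Particular solution: (5, -16).
General solution: a = 5 + 6t, b = -16 - 31t for integer t.
35 ≤ 5 + 6t ≤ 134 gives t ∈ [5, 21], which is 17 values.

17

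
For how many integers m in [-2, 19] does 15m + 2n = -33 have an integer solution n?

11

gcd(15, 2) = 1.
By Bézout, 15*(1) + 2*(-7) = 1.
Particular solution: (1, -24).
General solution: m = 1 + 2t, n = -24 - 15t for integer t.
-2 ≤ 1 + 2t ≤ 19 gives t ∈ [-1, 9], which is 11 values.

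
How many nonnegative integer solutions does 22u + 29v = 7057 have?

gcd(29, 22):
  29 = 1*22 + 7
  22 = 3*7 + 1
  7 = 7*1
so gcd(29, 22) = 1.
Back-substitute for Bézout coefficients:
  1 = 22 - 3*7
  ... = 22*(4) + 29*(-3)
Scale by 7057: one solution is (28228, -21171). Reduce u mod 29: (11, 235).
General: u = 11 + 29t, v = 235 - 22t.
u ≥ 0 ⇒ t ≥ 0; v ≥ 0 ⇒ t ≤ 10. So t ∈ [0, 10]: 11 solutions.

11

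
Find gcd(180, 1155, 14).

1

gcd(1155, 180):
  1155 = 6·180 + 75
  180 = 2·75 + 30
  75 = 2·30 + 15
  30 = 2·15
so gcd(1155, 180) = 15.
gcd(15, 14) = 1.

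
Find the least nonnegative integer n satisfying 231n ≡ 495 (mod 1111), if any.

gcd(1111, 231) = 11.
11 divides 495, so solutions exist.
By Bézout, 231×(-24) + 1111×(5) = 11.
So 231×(-24) ≡ 11 (mod 1111); multiply by 45: n ≡ -1080 (mod 101).
Smallest nonnegative: n = -1080 mod 101 = 31.

31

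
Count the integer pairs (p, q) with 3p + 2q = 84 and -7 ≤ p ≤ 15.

gcd(3, 2) = 1  (3 = 1×2 + 1, 2 = 2×1).
Back-substituting, 3×(1) + 2×(-1) = 1.
Scale by 84: particular solution (84, -84); reduce p mod 2: (0, 42).
General solution: p = 0 + 2t, q = 42 - 3t for integer t.
-7 ≤ 0 + 2t ≤ 15 gives t ∈ [-3, 7], which is 11 values.

11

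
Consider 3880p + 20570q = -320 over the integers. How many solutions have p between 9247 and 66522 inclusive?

gcd(20570, 3880) = 10  (20570 = 5·3880 + 1170, 3880 = 3·1170 + 370, 1170 = 3·370 + 60, 370 = 6·60 + 10, 60 = 6·10).
Back-substituting, 3880·(334) + 20570·(-63) = 10.
Scale by -32: particular solution (-10688, 2016); reduce p mod 2057: (1654, -312).
General solution: p = 1654 + 2057t, q = -312 - 388t for integer t.
9247 ≤ 1654 + 2057t ≤ 66522 gives t ∈ [4, 31], which is 28 values.

28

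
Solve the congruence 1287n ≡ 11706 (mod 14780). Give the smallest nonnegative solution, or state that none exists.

78

gcd(14780, 1287) = 1.
1 divides 11706, so solutions exist.
By Bézout, 1287*(1803) + 14780*(-157) = 1.
So 1287*(1803) ≡ 1 (mod 14780); multiply by 11706: n ≡ 21105918 (mod 14780).
Smallest nonnegative: n = 21105918 mod 14780 = 78.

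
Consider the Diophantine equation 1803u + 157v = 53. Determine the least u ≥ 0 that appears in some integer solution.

73

gcd(1803, 157) = 1  (1803 = 11×157 + 76, 157 = 2×76 + 5, 76 = 15×5 + 1, 5 = 5×1).
1 divides 53, so solutions exist.
Back-substituting, 1803×(31) + 157×(-356) = 1.
Scale by 53/1 = 53: (u₀, v₀) = (1643, -18868).
General solution: u = 1643 + 157t, v = -18868 - 1803t for integer t.
u ≥ 0: smallest is 1643 mod 157 = 73 (at t = -10), with v = -838.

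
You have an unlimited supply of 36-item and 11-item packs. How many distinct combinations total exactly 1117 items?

3

Need nonnegative integers with 36j + 11k = 1117.
gcd(36, 11) = 1, and 36·(4) + 11·(-13) = 1.
So (j₀, k₀) = (4468, -14521); general j = 4468 + 11t, k = -14521 - 36t.
j ≥ 0 ⇒ t ≥ -406; k ≥ 0 ⇒ t ≤ -404. That's 3 values of t.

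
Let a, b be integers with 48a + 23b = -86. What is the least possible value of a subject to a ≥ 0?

3

gcd(48, 23) = 1  (48 = 2×23 + 2, 23 = 11×2 + 1, 2 = 2×1).
1 divides -86, so solutions exist.
Back-substituting, 48×(-11) + 23×(23) = 1.
Scale by -86/1 = -86: (a₀, b₀) = (946, -1978).
General solution: a = 946 + 23t, b = -1978 - 48t for integer t.
a ≥ 0: smallest is 946 mod 23 = 3 (at t = -41), with b = -10.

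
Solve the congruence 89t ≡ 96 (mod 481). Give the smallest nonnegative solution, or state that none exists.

gcd(481, 89) = 1  (481 = 5*89 + 36, 89 = 2*36 + 17, 36 = 2*17 + 2, 17 = 8*2 + 1, 2 = 2*1).
1 divides 96, so solutions exist.
Back-substituting, 89*(227) + 481*(-42) = 1.
So 89*(227) ≡ 1 (mod 481); multiply by 96: t ≡ 21792 (mod 481).
Smallest nonnegative: t = 21792 mod 481 = 147.

147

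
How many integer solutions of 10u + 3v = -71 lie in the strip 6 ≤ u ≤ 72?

gcd(10, 3):
  10 = 3·3 + 1
  3 = 3·1
so gcd(10, 3) = 1.
Back-substitute for Bézout coefficients:
  1 = 10 - 3·3
  ... = 10·(1) + 3·(-3)
Scale by -71: particular solution (-71, 213); reduce u mod 3: (1, -27).
General solution: u = 1 + 3t, v = -27 - 10t for integer t.
6 ≤ 1 + 3t ≤ 72 gives t ∈ [2, 23], which is 22 values.

22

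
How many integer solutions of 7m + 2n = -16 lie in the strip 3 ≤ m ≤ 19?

gcd(7, 2) = 1  (7 = 3×2 + 1, 2 = 2×1).
Back-substituting, 7×(1) + 2×(-3) = 1.
Scale by -16: particular solution (-16, 48); reduce m mod 2: (0, -8).
General solution: m = 0 + 2t, n = -8 - 7t for integer t.
3 ≤ 0 + 2t ≤ 19 gives t ∈ [2, 9], which is 8 values.

8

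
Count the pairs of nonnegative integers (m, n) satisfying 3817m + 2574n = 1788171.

gcd(3817, 2574) = 11  (3817 = 1*2574 + 1243, 2574 = 2*1243 + 88, 1243 = 14*88 + 11, 88 = 8*11).
Back-substituting, 3817*(29) + 2574*(-43) = 11.
Scale by 162561: one solution is (4714269, -6990123). Reduce m mod 234: (105, 539).
General: m = 105 + 234t, n = 539 - 347t.
m ≥ 0 ⇒ t ≥ 0; n ≥ 0 ⇒ t ≤ 1. So t ∈ [0, 1]: 2 solutions.

2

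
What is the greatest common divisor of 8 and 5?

gcd(8, 5) = 1  (8 = 1*5 + 3, 5 = 1*3 + 2, 3 = 1*2 + 1, 2 = 2*1).

1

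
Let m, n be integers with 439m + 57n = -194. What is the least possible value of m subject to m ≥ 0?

55

gcd(439, 57) = 1.
1 divides -194, so solutions exist.
By Bézout, 439·(10) + 57·(-77) = 1.
Scale by -194/1 = -194: (m₀, n₀) = (-1940, 14938).
General solution: m = -1940 + 57t, n = 14938 - 439t for integer t.
m ≥ 0: smallest is -1940 mod 57 = 55 (at t = 35), with n = -427.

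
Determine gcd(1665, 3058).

gcd(3058, 1665):
  3058 = 1×1665 + 1393
  1665 = 1×1393 + 272
  1393 = 5×272 + 33
  272 = 8×33 + 8
  33 = 4×8 + 1
  8 = 8×1
so gcd(3058, 1665) = 1.

1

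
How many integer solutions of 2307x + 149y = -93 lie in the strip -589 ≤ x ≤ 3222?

26

gcd(2307, 149) = 1.
By Bézout, 2307×(-60) + 149×(929) = 1.
Particular solution: (67, -1038).
General solution: x = 67 + 149t, y = -1038 - 2307t for integer t.
-589 ≤ 67 + 149t ≤ 3222 gives t ∈ [-4, 21], which is 26 values.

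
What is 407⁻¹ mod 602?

gcd(602, 407) = 1.
By Bézout, 407*(71) + 602*(-48) = 1.
So 407*71 ≡ 1 (mod 602), and 71 mod 602 = 71.

71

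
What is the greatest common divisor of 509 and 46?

gcd(509, 46) = 1  (509 = 11×46 + 3, 46 = 15×3 + 1, 3 = 3×1).

1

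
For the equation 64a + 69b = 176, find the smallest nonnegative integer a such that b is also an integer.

gcd(69, 64):
  69 = 1×64 + 5
  64 = 12×5 + 4
  5 = 1×4 + 1
  4 = 4×1
so gcd(69, 64) = 1.
1 divides 176, so solutions exist.
Back-substitute for Bézout coefficients:
  1 = 5 - 1×4
  ... = 64×(-14) + 69×(13)
Scale by 176/1 = 176: (a₀, b₀) = (-2464, 2288).
General solution: a = -2464 + 69t, b = 2288 - 64t for integer t.
a ≥ 0: smallest is -2464 mod 69 = 20 (at t = 36), with b = -16.

20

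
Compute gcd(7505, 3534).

gcd(7505, 3534) = 19  (7505 = 2×3534 + 437, 3534 = 8×437 + 38, 437 = 11×38 + 19, 38 = 2×19).

19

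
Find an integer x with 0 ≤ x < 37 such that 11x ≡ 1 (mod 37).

gcd(37, 11) = 1.
By Bézout, 11*(-10) + 37*(3) = 1.
So 11*-10 ≡ 1 (mod 37), and -10 mod 37 = 27.

27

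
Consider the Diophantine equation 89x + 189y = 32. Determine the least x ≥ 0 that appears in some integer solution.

gcd(189, 89) = 1  (189 = 2·89 + 11, 89 = 8·11 + 1, 11 = 11·1).
1 divides 32, so solutions exist.
Back-substituting, 89·(17) + 189·(-8) = 1.
Scale by 32/1 = 32: (x₀, y₀) = (544, -256).
General solution: x = 544 + 189t, y = -256 - 89t for integer t.
x ≥ 0: smallest is 544 mod 189 = 166 (at t = -2), with y = -78.

166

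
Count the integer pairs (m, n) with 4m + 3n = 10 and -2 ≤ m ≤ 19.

8

gcd(4, 3) = 1  (4 = 1*3 + 1, 3 = 3*1).
Back-substituting, 4*(1) + 3*(-1) = 1.
Scale by 10: particular solution (10, -10); reduce m mod 3: (1, 2).
General solution: m = 1 + 3t, n = 2 - 4t for integer t.
-2 ≤ 1 + 3t ≤ 19 gives t ∈ [-1, 6], which is 8 values.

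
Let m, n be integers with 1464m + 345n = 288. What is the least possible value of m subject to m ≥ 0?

102

gcd(1464, 345) = 3.
3 divides 288, so solutions exist.
By Bézout, 1464*(37) + 345*(-157) = 3.
Scale by 288/3 = 96: (m₀, n₀) = (3552, -15072).
General solution: m = 3552 + 115t, n = -15072 - 488t for integer t.
m ≥ 0: smallest is 3552 mod 115 = 102 (at t = -30), with n = -432.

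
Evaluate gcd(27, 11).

1

gcd(27, 11):
  27 = 2*11 + 5
  11 = 2*5 + 1
  5 = 5*1
so gcd(27, 11) = 1.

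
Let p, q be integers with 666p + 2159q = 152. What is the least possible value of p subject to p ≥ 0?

1660

gcd(2159, 666):
  2159 = 3×666 + 161
  666 = 4×161 + 22
  161 = 7×22 + 7
  22 = 3×7 + 1
  7 = 7×1
so gcd(2159, 666) = 1.
1 divides 152, so solutions exist.
Back-substitute for Bézout coefficients:
  1 = 22 - 3×7
  ... = 666×(295) + 2159×(-91)
Scale by 152/1 = 152: (p₀, q₀) = (44840, -13832).
General solution: p = 44840 + 2159t, q = -13832 - 666t for integer t.
p ≥ 0: smallest is 44840 mod 2159 = 1660 (at t = -20), with q = -512.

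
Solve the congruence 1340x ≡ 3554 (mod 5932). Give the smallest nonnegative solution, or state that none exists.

gcd(5932, 1340):
  5932 = 4*1340 + 572
  1340 = 2*572 + 196
  572 = 2*196 + 180
  196 = 1*180 + 16
  180 = 11*16 + 4
  16 = 4*4
so gcd(5932, 1340) = 4.
4 does not divide 3554, so the congruence has no solution.

no solution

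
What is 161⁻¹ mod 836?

gcd(836, 161):
  836 = 5·161 + 31
  161 = 5·31 + 6
  31 = 5·6 + 1
  6 = 6·1
so gcd(836, 161) = 1.
Back-substitute for Bézout coefficients:
  1 = 31 - 5·6
  ... = 161·(-135) + 836·(26)
So 161·-135 ≡ 1 (mod 836), and -135 mod 836 = 701.

701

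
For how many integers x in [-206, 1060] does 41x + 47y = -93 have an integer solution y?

gcd(47, 41) = 1  (47 = 1*41 + 6, 41 = 6*6 + 5, 6 = 1*5 + 1, 5 = 5*1).
Back-substituting, 41*(-8) + 47*(7) = 1.
Scale by -93: particular solution (744, -651); reduce x mod 47: (39, -36).
General solution: x = 39 + 47t, y = -36 - 41t for integer t.
-206 ≤ 39 + 47t ≤ 1060 gives t ∈ [-5, 21], which is 27 values.

27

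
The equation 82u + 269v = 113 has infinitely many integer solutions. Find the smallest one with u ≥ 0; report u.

gcd(269, 82):
  269 = 3·82 + 23
  82 = 3·23 + 13
  23 = 1·13 + 10
  13 = 1·10 + 3
  10 = 3·3 + 1
  3 = 3·1
so gcd(269, 82) = 1.
1 divides 113, so solutions exist.
Back-substitute for Bézout coefficients:
  1 = 10 - 3·3
  ... = 82·(-82) + 269·(25)
Scale by 113/1 = 113: (u₀, v₀) = (-9266, 2825).
General solution: u = -9266 + 269t, v = 2825 - 82t for integer t.
u ≥ 0: smallest is -9266 mod 269 = 149 (at t = 35), with v = -45.

149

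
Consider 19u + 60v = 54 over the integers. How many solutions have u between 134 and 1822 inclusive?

28

gcd(60, 19):
  60 = 3·19 + 3
  19 = 6·3 + 1
  3 = 3·1
so gcd(60, 19) = 1.
Back-substitute for Bézout coefficients:
  1 = 19 - 6·3
  ... = 19·(19) + 60·(-6)
Scale by 54: particular solution (1026, -324); reduce u mod 60: (6, -1).
General solution: u = 6 + 60t, v = -1 - 19t for integer t.
134 ≤ 6 + 60t ≤ 1822 gives t ∈ [3, 30], which is 28 values.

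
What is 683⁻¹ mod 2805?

2267

gcd(2805, 683) = 1.
By Bézout, 683*(-538) + 2805*(131) = 1.
So 683*-538 ≡ 1 (mod 2805), and -538 mod 2805 = 2267.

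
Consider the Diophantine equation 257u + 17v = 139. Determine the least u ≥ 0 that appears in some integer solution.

10

gcd(257, 17):
  257 = 15·17 + 2
  17 = 8·2 + 1
  2 = 2·1
so gcd(257, 17) = 1.
1 divides 139, so solutions exist.
Back-substitute for Bézout coefficients:
  1 = 17 - 8·2
  ... = 257·(-8) + 17·(121)
Scale by 139/1 = 139: (u₀, v₀) = (-1112, 16819).
General solution: u = -1112 + 17t, v = 16819 - 257t for integer t.
u ≥ 0: smallest is -1112 mod 17 = 10 (at t = 66), with v = -143.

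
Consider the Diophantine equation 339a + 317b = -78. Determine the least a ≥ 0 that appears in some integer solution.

gcd(339, 317) = 1.
1 divides -78, so solutions exist.
By Bézout, 339×(-72) + 317×(77) = 1.
Scale by -78/1 = -78: (a₀, b₀) = (5616, -6006).
General solution: a = 5616 + 317t, b = -6006 - 339t for integer t.
a ≥ 0: smallest is 5616 mod 317 = 227 (at t = -17), with b = -243.

227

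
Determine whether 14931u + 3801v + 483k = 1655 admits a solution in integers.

no

gcd(14931, 3801) = 21  (14931 = 3·3801 + 3528, 3801 = 1·3528 + 273, 3528 = 12·273 + 252, 273 = 1·252 + 21, 252 = 12·21).
gcd(21, 483) = 21.
21 does not divide 1655 (remainder 17), so no integer solutions.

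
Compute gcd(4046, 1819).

17

gcd(4046, 1819):
  4046 = 2·1819 + 408
  1819 = 4·408 + 187
  408 = 2·187 + 34
  187 = 5·34 + 17
  34 = 2·17
so gcd(4046, 1819) = 17.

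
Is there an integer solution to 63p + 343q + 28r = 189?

yes

gcd(343, 63) = 7  (343 = 5×63 + 28, 63 = 2×28 + 7, 28 = 4×7).
gcd(7, 28) = 7.
7 divides 189, so integer solutions exist.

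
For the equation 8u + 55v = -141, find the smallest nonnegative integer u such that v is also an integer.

gcd(55, 8):
  55 = 6*8 + 7
  8 = 1*7 + 1
  7 = 7*1
so gcd(55, 8) = 1.
1 divides -141, so solutions exist.
Back-substitute for Bézout coefficients:
  1 = 8 - 1*7
  ... = 8*(7) + 55*(-1)
Scale by -141/1 = -141: (u₀, v₀) = (-987, 141).
General solution: u = -987 + 55t, v = 141 - 8t for integer t.
u ≥ 0: smallest is -987 mod 55 = 3 (at t = 18), with v = -3.

3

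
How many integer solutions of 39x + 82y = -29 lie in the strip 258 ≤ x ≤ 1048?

10

gcd(82, 39):
  82 = 2*39 + 4
  39 = 9*4 + 3
  4 = 1*3 + 1
  3 = 3*1
so gcd(82, 39) = 1.
Back-substitute for Bézout coefficients:
  1 = 4 - 1*3
  ... = 39*(-21) + 82*(10)
Scale by -29: particular solution (609, -290); reduce x mod 82: (35, -17).
General solution: x = 35 + 82t, y = -17 - 39t for integer t.
258 ≤ 35 + 82t ≤ 1048 gives t ∈ [3, 12], which is 10 values.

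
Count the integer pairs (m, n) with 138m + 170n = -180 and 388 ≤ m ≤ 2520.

25

gcd(170, 138):
  170 = 1*138 + 32
  138 = 4*32 + 10
  32 = 3*10 + 2
  10 = 5*2
so gcd(170, 138) = 2.
Back-substitute for Bézout coefficients:
  2 = 32 - 3*10
  ... = 138*(-16) + 170*(13)
Scale by -90: particular solution (1440, -1170); reduce m mod 85: (80, -66).
General solution: m = 80 + 85t, n = -66 - 69t for integer t.
388 ≤ 80 + 85t ≤ 2520 gives t ∈ [4, 28], which is 25 values.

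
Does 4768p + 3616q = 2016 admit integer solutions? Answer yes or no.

yes

gcd(4768, 3616) = 32  (4768 = 1*3616 + 1152, 3616 = 3*1152 + 160, 1152 = 7*160 + 32, 160 = 5*32).
32 divides 2016, so integer solutions exist.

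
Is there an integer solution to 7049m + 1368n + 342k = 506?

no

gcd(7049, 1368):
  7049 = 5×1368 + 209
  1368 = 6×209 + 114
  209 = 1×114 + 95
  114 = 1×95 + 19
  95 = 5×19
so gcd(7049, 1368) = 19.
gcd(19, 342) = 19.
19 does not divide 506 (remainder 12), so no integer solutions.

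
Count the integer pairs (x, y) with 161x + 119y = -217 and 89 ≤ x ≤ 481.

23

gcd(161, 119) = 7.
By Bézout, 161·(3) + 119·(-4) = 7.
Particular solution: (9, -14).
General solution: x = 9 + 17t, y = -14 - 23t for integer t.
89 ≤ 9 + 17t ≤ 481 gives t ∈ [5, 27], which is 23 values.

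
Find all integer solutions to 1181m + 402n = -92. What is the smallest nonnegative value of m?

gcd(1181, 402) = 1  (1181 = 2*402 + 377, 402 = 1*377 + 25, 377 = 15*25 + 2, 25 = 12*2 + 1, 2 = 2*1).
1 divides -92, so solutions exist.
Back-substituting, 1181*(-193) + 402*(567) = 1.
Scale by -92/1 = -92: (m₀, n₀) = (17756, -52164).
General solution: m = 17756 + 402t, n = -52164 - 1181t for integer t.
m ≥ 0: smallest is 17756 mod 402 = 68 (at t = -44), with n = -200.

68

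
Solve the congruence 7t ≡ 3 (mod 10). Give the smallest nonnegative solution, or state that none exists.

9

gcd(10, 7):
  10 = 1·7 + 3
  7 = 2·3 + 1
  3 = 3·1
so gcd(10, 7) = 1.
1 divides 3, so solutions exist.
Back-substitute for Bézout coefficients:
  1 = 7 - 2·3
  ... = 7·(3) + 10·(-2)
So 7·(3) ≡ 1 (mod 10); multiply by 3: t ≡ 9 (mod 10).
Smallest nonnegative: t = 9 mod 10 = 9.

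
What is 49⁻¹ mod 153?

gcd(153, 49):
  153 = 3·49 + 6
  49 = 8·6 + 1
  6 = 6·1
so gcd(153, 49) = 1.
Back-substitute for Bézout coefficients:
  1 = 49 - 8·6
  ... = 49·(25) + 153·(-8)
So 49·25 ≡ 1 (mod 153), and 25 mod 153 = 25.

25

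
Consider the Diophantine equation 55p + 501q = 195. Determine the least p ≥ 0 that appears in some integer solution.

gcd(501, 55) = 1  (501 = 9*55 + 6, 55 = 9*6 + 1, 6 = 6*1).
1 divides 195, so solutions exist.
Back-substituting, 55*(82) + 501*(-9) = 1.
Scale by 195/1 = 195: (p₀, q₀) = (15990, -1755).
General solution: p = 15990 + 501t, q = -1755 - 55t for integer t.
p ≥ 0: smallest is 15990 mod 501 = 459 (at t = -31), with q = -50.

459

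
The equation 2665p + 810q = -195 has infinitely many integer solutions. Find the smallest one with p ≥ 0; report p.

75

gcd(2665, 810):
  2665 = 3*810 + 235
  810 = 3*235 + 105
  235 = 2*105 + 25
  105 = 4*25 + 5
  25 = 5*5
so gcd(2665, 810) = 5.
5 divides -195, so solutions exist.
Back-substitute for Bézout coefficients:
  5 = 105 - 4*25
  ... = 2665*(-31) + 810*(102)
Scale by -195/5 = -39: (p₀, q₀) = (1209, -3978).
General solution: p = 1209 + 162t, q = -3978 - 533t for integer t.
p ≥ 0: smallest is 1209 mod 162 = 75 (at t = -7), with q = -247.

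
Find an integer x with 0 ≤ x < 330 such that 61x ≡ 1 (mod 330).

211

gcd(330, 61):
  330 = 5×61 + 25
  61 = 2×25 + 11
  25 = 2×11 + 3
  11 = 3×3 + 2
  3 = 1×2 + 1
  2 = 2×1
so gcd(330, 61) = 1.
Back-substitute for Bézout coefficients:
  1 = 3 - 1×2
  ... = 61×(-119) + 330×(22)
So 61×-119 ≡ 1 (mod 330), and -119 mod 330 = 211.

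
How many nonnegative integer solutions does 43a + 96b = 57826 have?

gcd(96, 43) = 1  (96 = 2·43 + 10, 43 = 4·10 + 3, 10 = 3·3 + 1, 3 = 3·1).
Back-substituting, 43·(-29) + 96·(13) = 1.
Scale by 57826: one solution is (-1676954, 751738). Reduce a mod 96: (70, 571).
General: a = 70 + 96t, b = 571 - 43t.
a ≥ 0 ⇒ t ≥ 0; b ≥ 0 ⇒ t ≤ 13. So t ∈ [0, 13]: 14 solutions.

14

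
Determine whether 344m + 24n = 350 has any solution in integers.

no

gcd(344, 24) = 8.
8 does not divide 350 (remainder 6), so no integer solutions.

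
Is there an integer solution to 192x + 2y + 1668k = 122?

gcd(192, 2):
  192 = 96·2
so gcd(192, 2) = 2.
gcd(2, 1668) = 2.
2 divides 122, so integer solutions exist.

yes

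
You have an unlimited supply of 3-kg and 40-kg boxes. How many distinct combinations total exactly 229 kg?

2

Need nonnegative integers with 3j + 40k = 229.
gcd(3, 40) = 1, and 3·(-13) + 40·(1) = 1.
So (j₀, k₀) = (-2977, 229); general j = -2977 + 40t, k = 229 - 3t.
j ≥ 0 ⇒ t ≥ 75; k ≥ 0 ⇒ t ≤ 76. That's 2 values of t.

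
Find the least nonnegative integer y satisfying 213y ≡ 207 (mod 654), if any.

gcd(654, 213) = 3.
3 divides 207, so solutions exist.
By Bézout, 213*(43) + 654*(-14) = 3.
So 213*(43) ≡ 3 (mod 654); multiply by 69: y ≡ 2967 (mod 218).
Smallest nonnegative: y = 2967 mod 218 = 133.

133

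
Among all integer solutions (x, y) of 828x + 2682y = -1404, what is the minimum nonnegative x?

gcd(2682, 828) = 18.
18 divides -1404, so solutions exist.
By Bézout, 828·(-68) + 2682·(21) = 18.
Scale by -1404/18 = -78: (x₀, y₀) = (5304, -1638).
General solution: x = 5304 + 149t, y = -1638 - 46t for integer t.
x ≥ 0: smallest is 5304 mod 149 = 89 (at t = -35), with y = -28.

89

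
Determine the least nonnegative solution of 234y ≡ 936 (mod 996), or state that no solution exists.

gcd(996, 234) = 6.
6 divides 936, so solutions exist.
By Bézout, 234×(-17) + 996×(4) = 6.
So 234×(-17) ≡ 6 (mod 996); multiply by 156: y ≡ -2652 (mod 166).
Smallest nonnegative: y = -2652 mod 166 = 4.

4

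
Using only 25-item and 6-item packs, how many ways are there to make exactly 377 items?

2

Need nonnegative integers with 25j + 6k = 377.
gcd(25, 6) = 1, and 25·(1) + 6·(-4) = 1.
So (j₀, k₀) = (377, -1508); general j = 377 + 6t, k = -1508 - 25t.
j ≥ 0 ⇒ t ≥ -62; k ≥ 0 ⇒ t ≤ -61. That's 2 values of t.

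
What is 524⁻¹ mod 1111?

723

gcd(1111, 524) = 1.
By Bézout, 524*(-388) + 1111*(183) = 1.
So 524*-388 ≡ 1 (mod 1111), and -388 mod 1111 = 723.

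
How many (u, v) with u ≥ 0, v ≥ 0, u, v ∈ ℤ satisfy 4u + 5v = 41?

2

gcd(5, 4):
  5 = 1*4 + 1
  4 = 4*1
so gcd(5, 4) = 1.
Back-substitute for Bézout coefficients:
  1 = 5 - 1*4
  ... = 4*(-1) + 5*(1)
Scale by 41: one solution is (-41, 41). Reduce u mod 5: (4, 5).
General: u = 4 + 5t, v = 5 - 4t.
u ≥ 0 ⇒ t ≥ 0; v ≥ 0 ⇒ t ≤ 1. So t ∈ [0, 1]: 2 solutions.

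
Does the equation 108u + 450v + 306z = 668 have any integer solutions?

gcd(450, 108) = 18  (450 = 4·108 + 18, 108 = 6·18).
gcd(18, 306) = 18.
18 does not divide 668 (remainder 2), so no integer solutions.

no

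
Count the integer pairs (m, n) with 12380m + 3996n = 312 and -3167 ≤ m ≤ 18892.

gcd(12380, 3996) = 4  (12380 = 3×3996 + 392, 3996 = 10×392 + 76, 392 = 5×76 + 12, 76 = 6×12 + 4, 12 = 3×4).
Back-substituting, 12380×(-316) + 3996×(979) = 4.
Scale by 78: particular solution (-24648, 76362); reduce m mod 999: (327, -1013).
General solution: m = 327 + 999t, n = -1013 - 3095t for integer t.
-3167 ≤ 327 + 999t ≤ 18892 gives t ∈ [-3, 18], which is 22 values.

22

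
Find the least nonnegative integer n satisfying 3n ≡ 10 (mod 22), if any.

18

gcd(22, 3):
  22 = 7*3 + 1
  3 = 3*1
so gcd(22, 3) = 1.
1 divides 10, so solutions exist.
Back-substitute for Bézout coefficients:
  1 = 22 - 7*3
  ... = 3*(-7) + 22*(1)
So 3*(-7) ≡ 1 (mod 22); multiply by 10: n ≡ -70 (mod 22).
Smallest nonnegative: n = -70 mod 22 = 18.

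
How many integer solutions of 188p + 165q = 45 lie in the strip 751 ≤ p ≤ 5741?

30

gcd(188, 165) = 1  (188 = 1×165 + 23, 165 = 7×23 + 4, 23 = 5×4 + 3, 4 = 1×3 + 1, 3 = 3×1).
Back-substituting, 188×(-43) + 165×(49) = 1.
Scale by 45: particular solution (-1935, 2205); reduce p mod 165: (45, -51).
General solution: p = 45 + 165t, q = -51 - 188t for integer t.
751 ≤ 45 + 165t ≤ 5741 gives t ∈ [5, 34], which is 30 values.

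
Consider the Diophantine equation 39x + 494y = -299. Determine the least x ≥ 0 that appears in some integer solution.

gcd(494, 39):
  494 = 12*39 + 26
  39 = 1*26 + 13
  26 = 2*13
so gcd(494, 39) = 13.
13 divides -299, so solutions exist.
Back-substitute for Bézout coefficients:
  13 = 39 - 1*26
  ... = 39*(13) + 494*(-1)
Scale by -299/13 = -23: (x₀, y₀) = (-299, 23).
General solution: x = -299 + 38t, y = 23 - 3t for integer t.
x ≥ 0: smallest is -299 mod 38 = 5 (at t = 8), with y = -1.

5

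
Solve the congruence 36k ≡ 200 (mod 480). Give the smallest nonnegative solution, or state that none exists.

gcd(480, 36) = 12  (480 = 13*36 + 12, 36 = 3*12).
12 does not divide 200, so the congruence has no solution.

no solution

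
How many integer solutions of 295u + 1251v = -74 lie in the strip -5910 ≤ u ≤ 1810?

gcd(1251, 295):
  1251 = 4·295 + 71
  295 = 4·71 + 11
  71 = 6·11 + 5
  11 = 2·5 + 1
  5 = 5·1
so gcd(1251, 295) = 1.
Back-substitute for Bézout coefficients:
  1 = 11 - 2·5
  ... = 295·(229) + 1251·(-54)
Scale by -74: particular solution (-16946, 3996); reduce u mod 1251: (568, -134).
General solution: u = 568 + 1251t, v = -134 - 295t for integer t.
-5910 ≤ 568 + 1251t ≤ 1810 gives t ∈ [-5, 0], which is 6 values.

6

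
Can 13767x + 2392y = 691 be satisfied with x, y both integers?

no

gcd(13767, 2392):
  13767 = 5×2392 + 1807
  2392 = 1×1807 + 585
  1807 = 3×585 + 52
  585 = 11×52 + 13
  52 = 4×13
so gcd(13767, 2392) = 13.
13 does not divide 691 (remainder 2), so no integer solutions.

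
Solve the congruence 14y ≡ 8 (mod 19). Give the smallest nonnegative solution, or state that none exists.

gcd(19, 14) = 1  (19 = 1*14 + 5, 14 = 2*5 + 4, 5 = 1*4 + 1, 4 = 4*1).
1 divides 8, so solutions exist.
Back-substituting, 14*(-4) + 19*(3) = 1.
So 14*(-4) ≡ 1 (mod 19); multiply by 8: y ≡ -32 (mod 19).
Smallest nonnegative: y = -32 mod 19 = 6.

6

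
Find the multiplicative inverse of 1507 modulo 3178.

2461

gcd(3178, 1507) = 1.
By Bézout, 1507×(-717) + 3178×(340) = 1.
So 1507×-717 ≡ 1 (mod 3178), and -717 mod 3178 = 2461.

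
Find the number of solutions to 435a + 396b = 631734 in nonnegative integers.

gcd(435, 396):
  435 = 1·396 + 39
  396 = 10·39 + 6
  39 = 6·6 + 3
  6 = 2·3
so gcd(435, 396) = 3.
Back-substitute for Bézout coefficients:
  3 = 39 - 6·6
  ... = 435·(61) + 396·(-67)
Scale by 210578: one solution is (12845258, -14108726). Reduce a mod 132: (74, 1514).
General: a = 74 + 132t, b = 1514 - 145t.
a ≥ 0 ⇒ t ≥ 0; b ≥ 0 ⇒ t ≤ 10. So t ∈ [0, 10]: 11 solutions.

11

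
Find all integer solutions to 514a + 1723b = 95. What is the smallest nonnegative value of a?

1512

gcd(1723, 514):
  1723 = 3*514 + 181
  514 = 2*181 + 152
  181 = 1*152 + 29
  152 = 5*29 + 7
  29 = 4*7 + 1
  7 = 7*1
so gcd(1723, 514) = 1.
1 divides 95, so solutions exist.
Back-substitute for Bézout coefficients:
  1 = 29 - 4*7
  ... = 514*(-238) + 1723*(71)
Scale by 95/1 = 95: (a₀, b₀) = (-22610, 6745).
General solution: a = -22610 + 1723t, b = 6745 - 514t for integer t.
a ≥ 0: smallest is -22610 mod 1723 = 1512 (at t = 14), with b = -451.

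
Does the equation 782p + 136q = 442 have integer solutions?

gcd(782, 136) = 34.
34 divides 442, so integer solutions exist.

yes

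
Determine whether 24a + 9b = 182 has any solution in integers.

no

gcd(24, 9) = 3  (24 = 2·9 + 6, 9 = 1·6 + 3, 6 = 2·3).
3 does not divide 182 (remainder 2), so no integer solutions.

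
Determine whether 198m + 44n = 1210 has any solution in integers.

yes

gcd(198, 44) = 22  (198 = 4*44 + 22, 44 = 2*22).
22 divides 1210, so integer solutions exist.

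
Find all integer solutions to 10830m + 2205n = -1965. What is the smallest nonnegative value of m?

gcd(10830, 2205) = 15.
15 divides -1965, so solutions exist.
By Bézout, 10830*(-34) + 2205*(167) = 15.
Scale by -1965/15 = -131: (m₀, n₀) = (4454, -21877).
General solution: m = 4454 + 147t, n = -21877 - 722t for integer t.
m ≥ 0: smallest is 4454 mod 147 = 44 (at t = -30), with n = -217.

44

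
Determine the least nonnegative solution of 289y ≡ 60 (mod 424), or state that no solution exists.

188

gcd(424, 289) = 1.
1 divides 60, so solutions exist.
By Bézout, 289·(201) + 424·(-137) = 1.
So 289·(201) ≡ 1 (mod 424); multiply by 60: y ≡ 12060 (mod 424).
Smallest nonnegative: y = 12060 mod 424 = 188.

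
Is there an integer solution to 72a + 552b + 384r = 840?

gcd(552, 72) = 24.
gcd(24, 384) = 24.
24 divides 840, so integer solutions exist.

yes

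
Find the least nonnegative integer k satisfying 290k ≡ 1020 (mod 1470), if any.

39

gcd(1470, 290) = 10  (1470 = 5*290 + 20, 290 = 14*20 + 10, 20 = 2*10).
10 divides 1020, so solutions exist.
Back-substituting, 290*(71) + 1470*(-14) = 10.
So 290*(71) ≡ 10 (mod 1470); multiply by 102: k ≡ 7242 (mod 147).
Smallest nonnegative: k = 7242 mod 147 = 39.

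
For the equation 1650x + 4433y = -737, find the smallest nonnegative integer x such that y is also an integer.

gcd(4433, 1650):
  4433 = 2*1650 + 1133
  1650 = 1*1133 + 517
  1133 = 2*517 + 99
  517 = 5*99 + 22
  99 = 4*22 + 11
  22 = 2*11
so gcd(4433, 1650) = 11.
11 divides -737, so solutions exist.
Back-substitute for Bézout coefficients:
  11 = 99 - 4*22
  ... = 1650*(-180) + 4433*(67)
Scale by -737/11 = -67: (x₀, y₀) = (12060, -4489).
General solution: x = 12060 + 403t, y = -4489 - 150t for integer t.
x ≥ 0: smallest is 12060 mod 403 = 373 (at t = -29), with y = -139.

373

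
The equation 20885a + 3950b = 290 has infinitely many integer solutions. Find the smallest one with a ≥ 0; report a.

gcd(20885, 3950) = 5  (20885 = 5*3950 + 1135, 3950 = 3*1135 + 545, 1135 = 2*545 + 45, 545 = 12*45 + 5, 45 = 9*5).
5 divides 290, so solutions exist.
Back-substituting, 20885*(-87) + 3950*(460) = 5.
Scale by 290/5 = 58: (a₀, b₀) = (-5046, 26680).
General solution: a = -5046 + 790t, b = 26680 - 4177t for integer t.
a ≥ 0: smallest is -5046 mod 790 = 484 (at t = 7), with b = -2559.

484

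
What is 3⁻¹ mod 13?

9

gcd(13, 3) = 1.
By Bézout, 3×(-4) + 13×(1) = 1.
So 3×-4 ≡ 1 (mod 13), and -4 mod 13 = 9.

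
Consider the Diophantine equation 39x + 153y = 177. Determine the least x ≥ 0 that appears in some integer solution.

32

gcd(153, 39) = 3.
3 divides 177, so solutions exist.
By Bézout, 39×(4) + 153×(-1) = 3.
Scale by 177/3 = 59: (x₀, y₀) = (236, -59).
General solution: x = 236 + 51t, y = -59 - 13t for integer t.
x ≥ 0: smallest is 236 mod 51 = 32 (at t = -4), with y = -7.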